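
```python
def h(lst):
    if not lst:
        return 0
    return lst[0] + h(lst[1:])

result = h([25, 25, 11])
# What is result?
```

25 + 25 + 11 + 0 = 61

Answer: 61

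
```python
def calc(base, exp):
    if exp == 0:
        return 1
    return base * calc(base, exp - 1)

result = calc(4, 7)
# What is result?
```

calc(4, 7) = 4 * 4 * 4 * 4 * 4 * 4 * 4 = 16384

Answer: 16384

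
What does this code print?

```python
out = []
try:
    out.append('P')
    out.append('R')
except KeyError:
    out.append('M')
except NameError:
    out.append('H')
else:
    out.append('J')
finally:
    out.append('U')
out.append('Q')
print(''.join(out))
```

Execution trace: 'P' (try body) → 'R' (try body, no exception) → 'J' (else) → 'U' (finally) → 'Q' (after the try/except). Output: PRJUQ

Answer: PRJUQ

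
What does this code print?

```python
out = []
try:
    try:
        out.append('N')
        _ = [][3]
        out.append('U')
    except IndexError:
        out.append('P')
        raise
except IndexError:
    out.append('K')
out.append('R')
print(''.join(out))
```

Execution trace: 'N' (inner try body) → 'P' (inner except IndexError) → 'K' (outer except IndexError) → 'R' (after the try/except). Output: NPKR

Answer: NPKR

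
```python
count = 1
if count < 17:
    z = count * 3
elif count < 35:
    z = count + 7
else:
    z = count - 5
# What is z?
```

Trace:
`count = 1` → count = 1
`if count < 17: ...` → count < 17 is True → z = 3
So z = 3

Answer: 3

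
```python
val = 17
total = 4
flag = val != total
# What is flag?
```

Trace:
`val = 17` → val = 17
`total = 4` → total = 4
`flag = val != total` → flag = True
So flag = True

Answer: True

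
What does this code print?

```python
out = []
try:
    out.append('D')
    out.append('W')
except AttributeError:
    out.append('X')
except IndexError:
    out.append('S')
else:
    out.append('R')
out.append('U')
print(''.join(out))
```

Execution trace: 'D' (try body) → 'W' (try body, no exception) → 'R' (else) → 'U' (after the try/except). Output: DWRU

Answer: DWRU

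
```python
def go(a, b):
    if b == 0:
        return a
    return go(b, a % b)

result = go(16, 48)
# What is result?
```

go(16, 48) -> go(48, 16) -> go(16, 0) -> 16

Answer: 16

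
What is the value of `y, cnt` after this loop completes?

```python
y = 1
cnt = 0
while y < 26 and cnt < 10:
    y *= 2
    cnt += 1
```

Double until >= 26 or 10 iterations
`y, cnt` takes the values: (1, 0) → (2, 0) → (2, 1) → (4, 1) → (4, 2) → (8, 2) → (8, 3) → (16, 3) → (16, 4) → (32, 4) → (32, 5)

Answer: 32, 5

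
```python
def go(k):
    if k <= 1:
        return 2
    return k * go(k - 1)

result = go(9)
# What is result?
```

go(9) = 9 * 8 * 7 * 6 * 5 * 4 * 3 * 2 * 2 = 725760

Answer: 725760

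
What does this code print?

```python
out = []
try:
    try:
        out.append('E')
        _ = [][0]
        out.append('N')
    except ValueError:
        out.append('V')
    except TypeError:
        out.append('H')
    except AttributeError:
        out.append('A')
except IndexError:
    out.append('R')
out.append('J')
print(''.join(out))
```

Execution trace: 'E' (try body) → 'R' (outer except IndexError) → 'J' (after the try/except). Output: ERJ

Answer: ERJ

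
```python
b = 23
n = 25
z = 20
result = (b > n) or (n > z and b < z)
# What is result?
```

Trace:
`b = 23` → b = 23
`n = 25` → n = 25
`z = 20` → z = 20
`result = (b > n) or (n > z and b < z)` → result = False
So result = False

Answer: False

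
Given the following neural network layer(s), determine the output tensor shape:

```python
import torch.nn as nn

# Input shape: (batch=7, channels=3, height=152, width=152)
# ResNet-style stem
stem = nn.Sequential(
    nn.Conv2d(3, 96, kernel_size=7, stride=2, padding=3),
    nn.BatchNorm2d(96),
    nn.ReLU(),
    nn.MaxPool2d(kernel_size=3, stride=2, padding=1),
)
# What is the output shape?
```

Input: (7, 3, 152, 152) -> after Conv2d 7x7 stride=2: (7, 96, 76, 76) -> Output: (7, 96, 38, 38)

Answer: (7, 96, 38, 38)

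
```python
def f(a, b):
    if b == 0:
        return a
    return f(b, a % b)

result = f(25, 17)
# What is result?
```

f(25, 17) -> f(17, 8) -> f(8, 1) -> f(1, 0) -> 1

Answer: 1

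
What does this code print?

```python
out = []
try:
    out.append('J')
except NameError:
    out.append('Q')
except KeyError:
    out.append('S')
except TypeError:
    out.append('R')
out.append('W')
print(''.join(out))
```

Execution trace: 'J' (try body, no exception) → 'W' (after the try/except). Output: JW

Answer: JW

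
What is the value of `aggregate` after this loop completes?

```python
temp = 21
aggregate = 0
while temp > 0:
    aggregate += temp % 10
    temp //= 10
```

Sum digits of 21
`aggregate` takes the values: 0 → 1 → 3

Answer: 3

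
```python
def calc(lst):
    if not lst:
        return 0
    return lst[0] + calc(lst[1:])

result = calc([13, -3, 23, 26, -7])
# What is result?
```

13 + (-3) + 23 + 26 + (-7) + 0 = 52

Answer: 52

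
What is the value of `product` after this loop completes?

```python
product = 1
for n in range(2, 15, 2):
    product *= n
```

Product of even numbers 2 to 14
`product` takes the values: 1 → 2 → 8 → 48 → 384 → 3840 → 46080 → 645120

Answer: 645120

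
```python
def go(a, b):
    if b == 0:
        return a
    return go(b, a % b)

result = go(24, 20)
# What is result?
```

go(24, 20) -> go(20, 4) -> go(4, 0) -> 4

Answer: 4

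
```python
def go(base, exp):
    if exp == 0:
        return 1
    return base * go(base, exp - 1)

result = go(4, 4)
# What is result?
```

go(4, 4) = 4 * 4 * 4 * 4 = 256

Answer: 256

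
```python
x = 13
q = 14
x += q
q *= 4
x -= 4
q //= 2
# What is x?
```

Trace:
`x = 13` → x = 13
`q = 14` → q = 14
`x += q` → x = 27
`q *= 4` → q = 56
`x -= 4` → x = 23
`q //= 2` → q = 28
So x = 23

Answer: 23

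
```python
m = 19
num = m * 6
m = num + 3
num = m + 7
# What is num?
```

Trace:
`m = 19` → m = 19
`num = m * 6` → num = 114
`m = num + 3` → m = 117
`num = m + 7` → num = 124
So num = 124

Answer: 124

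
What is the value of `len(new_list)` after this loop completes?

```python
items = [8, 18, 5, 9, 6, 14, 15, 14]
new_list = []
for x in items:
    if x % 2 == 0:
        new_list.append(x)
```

Count even numbers in [8, 18, 5, 9, 6, 14, 15, 14]
`new_list` takes the values: [] → [8] → [8, 18] → [8, 18, 6] → [8, 18, 6, 14] → [8, 18, 6, 14, 14]
So `len(new_list)` = 5

Answer: 5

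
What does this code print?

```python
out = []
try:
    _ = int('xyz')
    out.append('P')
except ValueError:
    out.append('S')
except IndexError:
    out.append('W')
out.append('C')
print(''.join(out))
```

Execution trace: 'S' (except ValueError) → 'C' (after the try/except). Output: SC

Answer: SC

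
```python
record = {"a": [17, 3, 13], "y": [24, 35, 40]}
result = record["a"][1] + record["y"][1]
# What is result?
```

Trace:
`record = {"a": [17, 3, 13], "y": [24, 35, 40]}` → record = {'a': [17, 3, 13], 'y': [24, 35, 40]}
`result = record["a"][1] + record["y"][1]` → result = 38
So result = 38

Answer: 38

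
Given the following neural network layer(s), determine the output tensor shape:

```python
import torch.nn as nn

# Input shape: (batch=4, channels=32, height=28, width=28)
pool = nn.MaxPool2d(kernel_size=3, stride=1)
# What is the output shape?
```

Input: (4, 32, 28, 28) -> Output: (4, 32, 26, 26)

Answer: (4, 32, 26, 26)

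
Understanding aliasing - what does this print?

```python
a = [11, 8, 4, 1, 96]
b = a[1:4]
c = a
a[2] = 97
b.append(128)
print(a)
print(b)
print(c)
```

Key concept: slice vs alias.
Step by step:
`a = [11, 8, 4, 1, 96]` → a = [11, 8, 4, 1, 96]
`b = a[1:4]` → b = [8, 4, 1]
`c = a` → c = [11, 8, 4, 1, 96] (same object as a)
`a[2] = 97` → a = [11, 8, 97, 1, 96] (same object as c); c = [11, 8, 97, 1, 96] (same object as a)
`b.append(128)` → b = [8, 4, 1, 128]
`print(a)` → prints [11, 8, 97, 1, 96]
`print(b)` → prints [8, 4, 1, 128]
`print(c)` → prints [11, 8, 97, 1, 96]

Answer:
[11, 8, 97, 1, 96]
[8, 4, 1, 128]
[11, 8, 97, 1, 96]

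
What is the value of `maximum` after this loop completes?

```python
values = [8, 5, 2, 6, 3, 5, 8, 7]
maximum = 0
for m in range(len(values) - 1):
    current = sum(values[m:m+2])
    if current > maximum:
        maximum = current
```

Max sum of 2-element window in [8, 5, 2, 6, 3, 5, 8, 7]
`maximum` takes the values: 0 → 13 → 15

Answer: 15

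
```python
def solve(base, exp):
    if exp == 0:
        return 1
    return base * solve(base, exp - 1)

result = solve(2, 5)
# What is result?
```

solve(2, 5) = 2 * 2 * 2 * 2 * 2 = 32

Answer: 32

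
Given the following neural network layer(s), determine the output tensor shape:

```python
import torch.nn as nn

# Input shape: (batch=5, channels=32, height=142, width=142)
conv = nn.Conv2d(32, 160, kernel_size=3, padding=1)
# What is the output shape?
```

Input: (5, 32, 142, 142) -> Output: (5, 160, 142, 142)

Answer: (5, 160, 142, 142)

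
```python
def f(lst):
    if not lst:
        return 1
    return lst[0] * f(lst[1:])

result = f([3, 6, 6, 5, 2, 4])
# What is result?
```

Product over [3, 6, 6, 5, 2, 4] = 3 * 6 * 6 * 5 * 2 * 4 = 4320

Answer: 4320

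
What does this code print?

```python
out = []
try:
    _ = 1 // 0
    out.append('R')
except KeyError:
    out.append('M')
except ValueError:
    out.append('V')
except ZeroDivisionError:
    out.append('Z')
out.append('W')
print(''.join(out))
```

Execution trace: 'Z' (except ZeroDivisionError) → 'W' (after the try/except). Output: ZW

Answer: ZW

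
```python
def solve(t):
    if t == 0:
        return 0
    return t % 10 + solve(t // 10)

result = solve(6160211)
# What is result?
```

Sum of digits of 6160211: 1 + 1 + 2 + 0 + 6 + 1 + 6 = 17

Answer: 17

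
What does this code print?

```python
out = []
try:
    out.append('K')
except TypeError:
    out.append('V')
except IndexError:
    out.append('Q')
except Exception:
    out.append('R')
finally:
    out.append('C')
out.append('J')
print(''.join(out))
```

Execution trace: 'K' (try body, no exception) → 'C' (finally) → 'J' (after the try/except). Output: KCJ

Answer: KCJ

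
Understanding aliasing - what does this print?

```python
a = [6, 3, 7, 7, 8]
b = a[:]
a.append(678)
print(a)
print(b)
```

Key concept: slice [:] creates copy.
Step by step:
`a = [6, 3, 7, 7, 8]` → a = [6, 3, 7, 7, 8]
`b = a[:]` → b = [6, 3, 7, 7, 8]
`a.append(678)` → a = [6, 3, 7, 7, 8, 678]
`print(a)` → prints [6, 3, 7, 7, 8, 678]
`print(b)` → prints [6, 3, 7, 7, 8]

Answer:
[6, 3, 7, 7, 8, 678]
[6, 3, 7, 7, 8]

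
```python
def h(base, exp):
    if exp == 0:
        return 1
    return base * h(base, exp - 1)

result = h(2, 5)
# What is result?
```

h(2, 5) = 2 * 2 * 2 * 2 * 2 = 32

Answer: 32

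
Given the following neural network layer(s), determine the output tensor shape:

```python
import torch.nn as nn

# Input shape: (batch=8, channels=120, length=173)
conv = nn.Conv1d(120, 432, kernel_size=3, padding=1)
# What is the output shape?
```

Input: (8, 120, 173) -> Output: (8, 432, 173)

Answer: (8, 432, 173)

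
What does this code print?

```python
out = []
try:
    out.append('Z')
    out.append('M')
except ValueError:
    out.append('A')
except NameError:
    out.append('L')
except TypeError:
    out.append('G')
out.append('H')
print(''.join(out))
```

Execution trace: 'Z' (try body) → 'M' (try body, no exception) → 'H' (after the try/except). Output: ZMH

Answer: ZMH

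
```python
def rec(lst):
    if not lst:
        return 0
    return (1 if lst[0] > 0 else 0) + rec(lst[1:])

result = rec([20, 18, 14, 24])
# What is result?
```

Count of positive elements in [20, 18, 14, 24] = 4

Answer: 4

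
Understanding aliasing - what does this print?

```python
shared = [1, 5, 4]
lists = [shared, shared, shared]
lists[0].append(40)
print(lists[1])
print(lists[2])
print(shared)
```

Key concept: list of same reference.
Step by step:
`shared = [1, 5, 4]` → shared = [1, 5, 4]
`lists = [shared, shared, shared]` → lists = [[1, 5, 4], [1, 5, 4], [1, 5, 4]]
`lists[0].append(40)` → shared = [1, 5, 4, 40]; lists = [[1, 5, 4, 40], [1, 5, 4, 40], [1, 5, 4, 40]]
`print(lists[1])` → prints [1, 5, 4, 40]
`print(lists[2])` → prints [1, 5, 4, 40]
`print(shared)` → prints [1, 5, 4, 40]

Answer:
[1, 5, 4, 40]
[1, 5, 4, 40]
[1, 5, 4, 40]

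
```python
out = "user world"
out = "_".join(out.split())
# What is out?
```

Trace:
`out = "user world"` → out = 'user world'
`out = "_".join(out.split())` → out = 'user_world'
So out = 'user_world'

Answer: 'user_world'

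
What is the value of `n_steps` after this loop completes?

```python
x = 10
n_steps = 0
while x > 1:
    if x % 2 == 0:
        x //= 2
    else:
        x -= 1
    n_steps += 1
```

Steps to reduce 10 to 1
`n_steps` takes the values: 0 → 1 → 2 → 3 → 4

Answer: 4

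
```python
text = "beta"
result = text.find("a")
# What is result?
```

Trace:
`text = "beta"` → text = 'beta'
`result = text.find("a")` → result = 3
So result = 3

Answer: 3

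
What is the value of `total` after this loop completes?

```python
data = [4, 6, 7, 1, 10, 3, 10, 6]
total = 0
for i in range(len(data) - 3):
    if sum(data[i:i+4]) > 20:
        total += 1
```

Count windows with sum > 20
`total` takes the values: 0 → 1 → 2 → 3 → 4

Answer: 4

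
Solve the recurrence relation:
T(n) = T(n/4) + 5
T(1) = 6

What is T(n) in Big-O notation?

Each step divides n by 4 and adds 5. After log_4(n) steps we reach T(1)=6. So T(n) = 5·log_4(n) + 6 = O(log n).

Answer: O(log n)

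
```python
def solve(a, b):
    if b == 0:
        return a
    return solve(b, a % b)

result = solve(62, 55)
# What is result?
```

solve(62, 55) -> solve(55, 7) -> solve(7, 6) -> solve(6, 1) -> solve(1, 0) -> 1

Answer: 1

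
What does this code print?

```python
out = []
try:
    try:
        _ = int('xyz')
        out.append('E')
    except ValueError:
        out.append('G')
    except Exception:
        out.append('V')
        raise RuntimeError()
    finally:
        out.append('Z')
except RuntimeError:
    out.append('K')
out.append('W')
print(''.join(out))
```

Execution trace: 'G' (inner except ValueError) → 'Z' (inner finally) → 'W' (after the try/except). Output: GZW

Answer: GZW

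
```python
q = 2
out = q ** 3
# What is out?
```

Trace:
`q = 2` → q = 2
`out = q ** 3` → out = 8
So out = 8

Answer: 8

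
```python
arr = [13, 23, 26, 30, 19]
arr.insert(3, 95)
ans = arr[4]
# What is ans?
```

Trace:
`arr = [13, 23, 26, 30, 19]` → arr = [13, 23, 26, 30, 19]
`arr.insert(3, 95)` → arr = [13, 23, 26, 95, 30, 19]
`ans = arr[4]` → ans = 30
So ans = 30

Answer: 30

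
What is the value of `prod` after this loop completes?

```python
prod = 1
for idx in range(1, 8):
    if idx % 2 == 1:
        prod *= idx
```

Product of odd numbers 1 to 7
`prod` takes the values: 1 → 3 → 15 → 105

Answer: 105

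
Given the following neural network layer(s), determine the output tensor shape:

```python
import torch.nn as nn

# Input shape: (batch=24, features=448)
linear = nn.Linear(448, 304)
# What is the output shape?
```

Input: (24, 448) -> Output: (24, 304)

Answer: (24, 304)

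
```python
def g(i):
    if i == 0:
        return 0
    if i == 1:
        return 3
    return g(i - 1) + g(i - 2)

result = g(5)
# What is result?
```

Build up from base cases: g(0)=0, g(1)=3, g(2)=3, g(3)=6, g(4)=9, g(5)=15

Answer: 15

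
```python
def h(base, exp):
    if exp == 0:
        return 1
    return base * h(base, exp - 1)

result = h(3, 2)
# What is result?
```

h(3, 2) = 3 * 3 = 9

Answer: 9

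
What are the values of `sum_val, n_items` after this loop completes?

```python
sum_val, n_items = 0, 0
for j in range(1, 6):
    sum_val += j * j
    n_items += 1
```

Sum of squares and count
`sum_val, n_items` takes the values: (0, 0) → (1, 0) → (1, 1) → (5, 1) → (5, 2) → (14, 2) → (14, 3) → (30, 3) → (30, 4) → (55, 4) → (55, 5)

Answer: 55, 5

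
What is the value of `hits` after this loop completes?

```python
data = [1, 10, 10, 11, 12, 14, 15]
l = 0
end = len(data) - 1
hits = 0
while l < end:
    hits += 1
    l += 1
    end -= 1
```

Iterations until pointers meet (list length 7)
`hits` takes the values: 0 → 1 → 2 → 3

Answer: 3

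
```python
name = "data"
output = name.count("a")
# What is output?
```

Trace:
`name = "data"` → name = 'data'
`output = name.count("a")` → output = 2
So output = 2

Answer: 2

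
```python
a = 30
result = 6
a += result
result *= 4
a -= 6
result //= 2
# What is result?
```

Trace:
`a = 30` → a = 30
`result = 6` → result = 6
`a += result` → a = 36
`result *= 4` → result = 24
`a -= 6` → a = 30
`result //= 2` → result = 12
So result = 12

Answer: 12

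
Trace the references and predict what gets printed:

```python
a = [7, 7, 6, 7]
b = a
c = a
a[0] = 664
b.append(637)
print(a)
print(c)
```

Key concept: multiple aliases.
Step by step:
`a = [7, 7, 6, 7]` → a = [7, 7, 6, 7]
`b = a` → b = [7, 7, 6, 7] (same object as a)
`c = a` → c = [7, 7, 6, 7] (same object as a, b)
`a[0] = 664` → a = [664, 7, 6, 7] (same object as b, c); b = [664, 7, 6, 7] (same object as a, c); c = [664, 7, 6, 7] (same object as a, b)
`b.append(637)` → a = [664, 7, 6, 7, 637] (same object as b, c); b = [664, 7, 6, 7, 637] (same object as a, c); c = [664, 7, 6, 7, 637] (same object as a, b)
`print(a)` → prints [664, 7, 6, 7, 637]
`print(c)` → prints [664, 7, 6, 7, 637]

Answer:
[664, 7, 6, 7, 637]
[664, 7, 6, 7, 637]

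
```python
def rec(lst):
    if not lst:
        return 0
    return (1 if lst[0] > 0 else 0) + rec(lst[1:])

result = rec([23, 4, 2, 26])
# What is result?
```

Count of positive elements in [23, 4, 2, 26] = 4

Answer: 4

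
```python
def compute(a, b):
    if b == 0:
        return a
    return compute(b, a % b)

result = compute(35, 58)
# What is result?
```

compute(35, 58) -> compute(58, 35) -> compute(35, 23) -> compute(23, 12) -> compute(12, 11) -> compute(11, 1) -> compute(1, 0) -> 1

Answer: 1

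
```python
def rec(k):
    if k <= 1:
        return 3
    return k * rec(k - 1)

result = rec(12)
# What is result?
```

rec(12) = 12 * 11 * 10 * 9 * 8 * 7 * 6 * 5 * 4 * 3 * 2 * 3 = 1437004800

Answer: 1437004800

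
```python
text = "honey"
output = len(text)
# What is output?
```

Trace:
`text = "honey"` → text = 'honey'
`output = len(text)` → output = 5
So output = 5

Answer: 5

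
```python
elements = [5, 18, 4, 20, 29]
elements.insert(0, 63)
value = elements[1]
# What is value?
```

Trace:
`elements = [5, 18, 4, 20, 29]` → elements = [5, 18, 4, 20, 29]
`elements.insert(0, 63)` → elements = [63, 5, 18, 4, 20, 29]
`value = elements[1]` → value = 5
So value = 5

Answer: 5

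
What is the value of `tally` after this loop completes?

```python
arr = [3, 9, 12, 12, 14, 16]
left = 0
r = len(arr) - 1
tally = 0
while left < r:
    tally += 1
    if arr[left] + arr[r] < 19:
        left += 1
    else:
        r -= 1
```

Steps to find pair summing to 19
`tally` takes the values: 0 → 1 → 2 → 3 → 4 → 5

Answer: 5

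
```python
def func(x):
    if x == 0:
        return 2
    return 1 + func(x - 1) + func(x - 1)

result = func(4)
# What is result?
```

func(x) = 1 + 2·func(x-1), func(0)=2. Closed form: (2+1)·2^4 - 1 = 47.

Answer: 47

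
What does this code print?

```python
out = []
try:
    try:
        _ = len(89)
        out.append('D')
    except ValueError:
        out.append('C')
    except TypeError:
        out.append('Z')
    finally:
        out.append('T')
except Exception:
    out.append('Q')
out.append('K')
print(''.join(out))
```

Execution trace: 'Z' (inner except TypeError) → 'T' (inner finally) → 'K' (after the try/except). Output: ZTK

Answer: ZTK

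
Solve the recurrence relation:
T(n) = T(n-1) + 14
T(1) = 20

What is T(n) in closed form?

Unrolling: T(n) = T(1) + 14·(n-1) = 20 + 14(n-1) = 14n + 6.

Answer: T(n) = 14n + 6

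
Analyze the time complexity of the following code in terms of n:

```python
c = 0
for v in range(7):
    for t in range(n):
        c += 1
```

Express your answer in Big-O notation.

Each loop level contributes: 1 × n. Multiplying the contributions gives O(n).

Answer: O(n)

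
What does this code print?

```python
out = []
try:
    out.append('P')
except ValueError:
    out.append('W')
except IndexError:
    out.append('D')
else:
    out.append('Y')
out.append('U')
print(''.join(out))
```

Execution trace: 'P' (try body, no exception) → 'Y' (else) → 'U' (after the try/except). Output: PYU

Answer: PYU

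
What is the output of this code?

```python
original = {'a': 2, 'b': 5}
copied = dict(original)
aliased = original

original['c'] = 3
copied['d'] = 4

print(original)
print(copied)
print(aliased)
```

Key concept: dict() creates copy, assignment creates alias.
Step by step:
`original = {'a': 2, 'b': 5}` → original = {'a': 2, 'b': 5}
`copied = dict(original)` → copied = {'a': 2, 'b': 5}
`aliased = original` → aliased = {'a': 2, 'b': 5} (same object as original)
`original['c'] = 3` → original = {'a': 2, 'b': 5, 'c': 3} (same object as aliased); aliased = {'a': 2, 'b': 5, 'c': 3} (same object as original)
`copied['d'] = 4` → copied = {'a': 2, 'b': 5, 'd': 4}
`print(original)` → prints {'a': 2, 'b': 5, 'c': 3}
`print(copied)` → prints {'a': 2, 'b': 5, 'd': 4}
`print(aliased)` → prints {'a': 2, 'b': 5, 'c': 3}

Answer:
{'a': 2, 'b': 5, 'c': 3}
{'a': 2, 'b': 5, 'd': 4}
{'a': 2, 'b': 5, 'c': 3}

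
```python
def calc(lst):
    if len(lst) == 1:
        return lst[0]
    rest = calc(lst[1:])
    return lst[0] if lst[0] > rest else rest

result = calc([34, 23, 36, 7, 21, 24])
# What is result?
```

Recursive max over [34, 23, 36, 7, 21, 24] = 36

Answer: 36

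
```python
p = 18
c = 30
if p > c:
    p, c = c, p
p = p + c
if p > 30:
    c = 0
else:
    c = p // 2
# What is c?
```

Trace:
`p = 18` → p = 18
`c = 30` → c = 30
`if p > c: ...` → p > c is False → no variable changes
`p = p + c` → p = 48
`if p > 30: ...` → p > 30 is True → c = 0
So c = 0

Answer: 0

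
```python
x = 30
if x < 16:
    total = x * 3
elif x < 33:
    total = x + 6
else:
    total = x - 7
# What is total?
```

Trace:
`x = 30` → x = 30
`if x < 16: ...` → x < 16 is False, x < 33 is True → total = 36
So total = 36

Answer: 36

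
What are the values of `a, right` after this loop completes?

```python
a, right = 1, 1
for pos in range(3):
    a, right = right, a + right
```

Fibonacci: after 3 iterations
`a, right` takes the values: (1, 1) → (1, 2) → (2, 3) → (3, 5)

Answer: 3, 5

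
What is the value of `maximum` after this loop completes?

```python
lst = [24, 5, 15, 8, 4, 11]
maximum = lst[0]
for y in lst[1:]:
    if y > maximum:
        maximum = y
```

Maximum of [24, 5, 15, 8, 4, 11]
`maximum` takes the values: 24

Answer: 24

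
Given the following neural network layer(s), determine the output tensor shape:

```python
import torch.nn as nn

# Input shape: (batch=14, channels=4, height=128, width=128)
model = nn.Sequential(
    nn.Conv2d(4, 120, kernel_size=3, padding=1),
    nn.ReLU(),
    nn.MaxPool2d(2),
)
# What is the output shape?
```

Input: (14, 4, 128, 128) -> after Conv2d: (14, 120, 128, 128) -> after ReLU: (14, 120, 128, 128) -> Output: (14, 120, 64, 64)

Answer: (14, 120, 64, 64)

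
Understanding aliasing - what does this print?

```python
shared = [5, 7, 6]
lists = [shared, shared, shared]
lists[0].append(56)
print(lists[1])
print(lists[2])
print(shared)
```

Key concept: list of same reference.
Step by step:
`shared = [5, 7, 6]` → shared = [5, 7, 6]
`lists = [shared, shared, shared]` → lists = [[5, 7, 6], [5, 7, 6], [5, 7, 6]]
`lists[0].append(56)` → shared = [5, 7, 6, 56]; lists = [[5, 7, 6, 56], [5, 7, 6, 56], [5, 7, 6, 56]]
`print(lists[1])` → prints [5, 7, 6, 56]
`print(lists[2])` → prints [5, 7, 6, 56]
`print(shared)` → prints [5, 7, 6, 56]

Answer:
[5, 7, 6, 56]
[5, 7, 6, 56]
[5, 7, 6, 56]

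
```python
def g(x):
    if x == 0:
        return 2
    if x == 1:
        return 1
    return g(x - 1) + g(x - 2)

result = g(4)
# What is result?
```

Build up from base cases: g(0)=2, g(1)=1, g(2)=3, g(3)=4, g(4)=7

Answer: 7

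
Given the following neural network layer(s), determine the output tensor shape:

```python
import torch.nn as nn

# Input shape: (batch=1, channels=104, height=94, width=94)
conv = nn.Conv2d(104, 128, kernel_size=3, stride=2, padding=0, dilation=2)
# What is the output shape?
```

Input: (1, 104, 94, 94) -> Output: (1, 128, 45, 45)

Answer: (1, 128, 45, 45)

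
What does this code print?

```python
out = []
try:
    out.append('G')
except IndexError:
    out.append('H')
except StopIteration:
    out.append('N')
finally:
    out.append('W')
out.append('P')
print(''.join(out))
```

Execution trace: 'G' (try body, no exception) → 'W' (finally) → 'P' (after the try/except). Output: GWP

Answer: GWP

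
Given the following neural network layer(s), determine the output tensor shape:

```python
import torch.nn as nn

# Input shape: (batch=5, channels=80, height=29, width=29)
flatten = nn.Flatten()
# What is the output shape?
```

Input: (5, 80, 29, 29) -> Output: (5, 67280)

Answer: (5, 67280)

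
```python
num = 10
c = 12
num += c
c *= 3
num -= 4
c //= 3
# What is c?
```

Trace:
`num = 10` → num = 10
`c = 12` → c = 12
`num += c` → num = 22
`c *= 3` → c = 36
`num -= 4` → num = 18
`c //= 3` → c = 12
So c = 12

Answer: 12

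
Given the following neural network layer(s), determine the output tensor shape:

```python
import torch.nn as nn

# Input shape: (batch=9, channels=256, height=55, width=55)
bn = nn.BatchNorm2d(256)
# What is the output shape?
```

Input: (9, 256, 55, 55) -> Output: (9, 256, 55, 55)

Answer: (9, 256, 55, 55)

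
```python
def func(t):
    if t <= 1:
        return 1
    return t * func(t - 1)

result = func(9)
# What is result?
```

func(9) = 9 * 8 * 7 * 6 * 5 * 4 * 3 * 2 * 1 = 362880

Answer: 362880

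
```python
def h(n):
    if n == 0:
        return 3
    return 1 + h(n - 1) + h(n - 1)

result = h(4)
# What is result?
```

h(n) = 1 + 2·h(n-1), h(0)=3. Closed form: (3+1)·2^4 - 1 = 63.

Answer: 63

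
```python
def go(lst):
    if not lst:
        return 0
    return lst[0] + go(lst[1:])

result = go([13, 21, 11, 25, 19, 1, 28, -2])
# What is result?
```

13 + 21 + 11 + 25 + 19 + 1 + 28 + (-2) + 0 = 116

Answer: 116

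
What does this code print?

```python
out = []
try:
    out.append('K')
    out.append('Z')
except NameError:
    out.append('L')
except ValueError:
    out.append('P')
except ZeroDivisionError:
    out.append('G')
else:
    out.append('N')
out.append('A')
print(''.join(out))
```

Execution trace: 'K' (try body) → 'Z' (try body, no exception) → 'N' (else) → 'A' (after the try/except). Output: KZNA

Answer: KZNA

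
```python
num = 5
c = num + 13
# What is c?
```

Trace:
`num = 5` → num = 5
`c = num + 13` → c = 18
So c = 18

Answer: 18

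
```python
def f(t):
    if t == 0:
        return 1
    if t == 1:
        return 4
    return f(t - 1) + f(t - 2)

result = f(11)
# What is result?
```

Build up from base cases: f(0)=1, f(1)=4, f(2)=5, f(3)=9, f(4)=14, f(5)=23, f(6)=37, ..., f(11)=411

Answer: 411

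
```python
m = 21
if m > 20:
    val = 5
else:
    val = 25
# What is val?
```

Trace:
`m = 21` → m = 21
`if m > 20: ...` → m > 20 is True → val = 5
So val = 5

Answer: 5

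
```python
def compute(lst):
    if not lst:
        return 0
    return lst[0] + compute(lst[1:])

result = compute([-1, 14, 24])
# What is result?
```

(-1) + 14 + 24 + 0 = 37

Answer: 37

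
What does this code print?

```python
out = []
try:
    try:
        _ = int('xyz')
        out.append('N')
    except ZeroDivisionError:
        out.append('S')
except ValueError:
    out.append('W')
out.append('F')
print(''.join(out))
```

Execution trace: 'W' (outer except ValueError) → 'F' (after the try/except). Output: WF

Answer: WF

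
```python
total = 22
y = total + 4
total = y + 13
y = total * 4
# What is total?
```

Trace:
`total = 22` → total = 22
`y = total + 4` → y = 26
`total = y + 13` → total = 39
`y = total * 4` → y = 156
So total = 39

Answer: 39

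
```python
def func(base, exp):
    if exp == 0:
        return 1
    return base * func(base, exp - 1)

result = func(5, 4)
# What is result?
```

func(5, 4) = 5 * 5 * 5 * 5 = 625

Answer: 625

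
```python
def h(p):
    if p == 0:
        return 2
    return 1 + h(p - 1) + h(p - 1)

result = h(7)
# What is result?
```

h(p) = 1 + 2·h(p-1), h(0)=2. Closed form: (2+1)·2^7 - 1 = 383.

Answer: 383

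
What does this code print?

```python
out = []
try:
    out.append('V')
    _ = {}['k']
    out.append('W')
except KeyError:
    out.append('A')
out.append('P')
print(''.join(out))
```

Execution trace: 'V' (try body) → 'A' (except KeyError) → 'P' (after the try/except). Output: VAP

Answer: VAP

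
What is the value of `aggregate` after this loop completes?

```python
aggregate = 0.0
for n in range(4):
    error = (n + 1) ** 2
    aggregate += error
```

Sum of squared losses 1² + 2² + ... + 4²
`aggregate` takes the values: 0.0 → 1.0 → 5.0 → 14.0 → 30.0

Answer: 30.0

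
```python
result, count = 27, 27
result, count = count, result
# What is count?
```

Trace:
`result, count = 27, 27` → result = 27; count = 27
`result, count = count, result` → result = 27; count = 27
So count = 27

Answer: 27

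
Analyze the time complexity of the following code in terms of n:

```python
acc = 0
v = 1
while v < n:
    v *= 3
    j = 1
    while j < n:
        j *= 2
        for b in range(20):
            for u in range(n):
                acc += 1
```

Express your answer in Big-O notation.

Each loop level contributes: log n × log n × 1 × n. Multiplying the contributions gives O(n log² n).

Answer: O(n log² n)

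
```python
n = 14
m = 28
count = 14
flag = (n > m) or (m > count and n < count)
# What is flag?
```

Trace:
`n = 14` → n = 14
`m = 28` → m = 28
`count = 14` → count = 14
`flag = (n > m) or (m > count and n < count)` → flag = False
So flag = False

Answer: False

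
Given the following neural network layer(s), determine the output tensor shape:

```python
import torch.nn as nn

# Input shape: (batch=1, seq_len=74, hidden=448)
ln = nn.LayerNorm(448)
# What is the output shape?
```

Input: (1, 74, 448) -> Output: (1, 74, 448)

Answer: (1, 74, 448)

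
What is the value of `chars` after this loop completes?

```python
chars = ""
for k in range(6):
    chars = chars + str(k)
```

Concatenate digits 0 to 5
`chars` takes the values: "" → "0" → "01" → "012" → "0123" → "01234" → "012345"

Answer: "012345"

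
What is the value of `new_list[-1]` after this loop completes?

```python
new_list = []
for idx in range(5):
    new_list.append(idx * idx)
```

Last element of squares 0 to 4
`new_list` takes the values: [] → [0] → [0, 1] → [0, 1, 4] → [0, 1, 4, 9] → [0, 1, 4, 9, 16]
So `new_list[-1]` = 16

Answer: 16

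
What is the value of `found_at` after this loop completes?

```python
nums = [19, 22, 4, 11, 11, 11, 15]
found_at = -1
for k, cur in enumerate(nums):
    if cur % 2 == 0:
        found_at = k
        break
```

First even number index in [19, 22, 4, 11, 11, 11, 15]
`found_at` takes the values: -1 → 1

Answer: 1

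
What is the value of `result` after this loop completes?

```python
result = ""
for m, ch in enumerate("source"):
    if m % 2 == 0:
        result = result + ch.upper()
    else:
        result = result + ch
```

Uppercase even positions in 'source'
`result` takes the values: "" → "S" → "So" → "SoU" → "SoUr" → "SoUrC" → "SoUrCe"

Answer: "SoUrCe"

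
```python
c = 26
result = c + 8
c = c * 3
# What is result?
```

Trace:
`c = 26` → c = 26
`result = c + 8` → result = 34
`c = c * 3` → c = 78
So result = 34

Answer: 34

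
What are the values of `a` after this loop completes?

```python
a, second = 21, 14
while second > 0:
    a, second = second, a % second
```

GCD of 21 and 14
`a` takes the values: 21 → 14 → 7

Answer: 7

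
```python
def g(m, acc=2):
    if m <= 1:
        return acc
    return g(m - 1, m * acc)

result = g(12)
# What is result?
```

Accumulator trace (n, acc): (12, 2) -> (11, 24) -> (10, 264) -> (9, 2640) -> (8, 23760) -> (7, 190080) -> (6, 1330560) -> (5, 7983360) -> (4, 39916800) -> (3, 159667200) -> (2, 479001600) -> (1, 958003200) -> return 958003200

Answer: 958003200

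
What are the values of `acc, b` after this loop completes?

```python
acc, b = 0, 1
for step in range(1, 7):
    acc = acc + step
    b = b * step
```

Sum and factorial of 1 to 6
`acc, b` takes the values: (0, 1) → (1, 1) → (3, 1) → (3, 2) → (6, 2) → (6, 6) → (10, 6) → (10, 24) → (15, 24) → (15, 120) → (21, 120) → (21, 720)

Answer: 21, 720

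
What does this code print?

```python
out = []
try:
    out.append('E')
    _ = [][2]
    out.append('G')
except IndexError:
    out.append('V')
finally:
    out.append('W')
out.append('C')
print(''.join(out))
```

Execution trace: 'E' (try body) → 'V' (except IndexError) → 'W' (finally) → 'C' (after the try/except). Output: EVWC

Answer: EVWC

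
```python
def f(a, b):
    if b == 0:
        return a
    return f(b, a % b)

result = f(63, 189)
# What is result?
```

f(63, 189) -> f(189, 63) -> f(63, 0) -> 63

Answer: 63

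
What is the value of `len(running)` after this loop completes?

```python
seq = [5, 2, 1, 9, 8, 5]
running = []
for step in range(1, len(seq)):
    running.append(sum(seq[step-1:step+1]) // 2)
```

Number of 2-element averages
`running` takes the values: [] → [3] → [3, 1] → [3, 1, 5] → [3, 1, 5, 8] → [3, 1, 5, 8, 6]
So `len(running)` = 5

Answer: 5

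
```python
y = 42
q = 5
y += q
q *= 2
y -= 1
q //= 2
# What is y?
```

Trace:
`y = 42` → y = 42
`q = 5` → q = 5
`y += q` → y = 47
`q *= 2` → q = 10
`y -= 1` → y = 46
`q //= 2` → q = 5
So y = 46

Answer: 46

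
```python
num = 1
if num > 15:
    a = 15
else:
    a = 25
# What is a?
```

Trace:
`num = 1` → num = 1
`if num > 15: ...` → num > 15 is False, take else branch → a = 25
So a = 25

Answer: 25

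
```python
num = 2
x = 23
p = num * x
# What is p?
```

Trace:
`num = 2` → num = 2
`x = 23` → x = 23
`p = num * x` → p = 46
So p = 46

Answer: 46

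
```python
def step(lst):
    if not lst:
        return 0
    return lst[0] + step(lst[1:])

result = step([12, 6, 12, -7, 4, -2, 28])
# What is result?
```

12 + 6 + 12 + (-7) + 4 + (-2) + 28 + 0 = 53

Answer: 53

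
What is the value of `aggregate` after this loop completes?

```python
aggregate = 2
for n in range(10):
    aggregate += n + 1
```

Start at 2, add 1 to 10 = 57
`aggregate` takes the values: 2 → 3 → 5 → 8 → 12 → 17 → 23 → 30 → 38 → 47 → 57

Answer: 57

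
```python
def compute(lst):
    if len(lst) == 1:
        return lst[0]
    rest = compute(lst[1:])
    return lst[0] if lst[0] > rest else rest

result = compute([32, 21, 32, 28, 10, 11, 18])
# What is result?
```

Recursive max over [32, 21, 32, 28, 10, 11, 18] = 32

Answer: 32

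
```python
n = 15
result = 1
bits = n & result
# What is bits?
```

Trace:
`n = 15` → n = 15
`result = 1` → result = 1
`bits = n & result` → bits = 1
So bits = 1

Answer: 1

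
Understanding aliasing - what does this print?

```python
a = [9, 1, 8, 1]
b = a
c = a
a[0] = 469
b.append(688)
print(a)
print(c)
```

Key concept: multiple aliases.
Step by step:
`a = [9, 1, 8, 1]` → a = [9, 1, 8, 1]
`b = a` → b = [9, 1, 8, 1] (same object as a)
`c = a` → c = [9, 1, 8, 1] (same object as a, b)
`a[0] = 469` → a = [469, 1, 8, 1] (same object as b, c); b = [469, 1, 8, 1] (same object as a, c); c = [469, 1, 8, 1] (same object as a, b)
`b.append(688)` → a = [469, 1, 8, 1, 688] (same object as b, c); b = [469, 1, 8, 1, 688] (same object as a, c); c = [469, 1, 8, 1, 688] (same object as a, b)
`print(a)` → prints [469, 1, 8, 1, 688]
`print(c)` → prints [469, 1, 8, 1, 688]

Answer:
[469, 1, 8, 1, 688]
[469, 1, 8, 1, 688]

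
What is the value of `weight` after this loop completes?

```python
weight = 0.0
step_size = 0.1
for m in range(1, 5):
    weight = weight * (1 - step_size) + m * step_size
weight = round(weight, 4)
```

Moving average with lr=0.1
`weight` takes the values: 0.0 → 0.1 → 0.29 → 0.561 → 0.9049

Answer: 0.9049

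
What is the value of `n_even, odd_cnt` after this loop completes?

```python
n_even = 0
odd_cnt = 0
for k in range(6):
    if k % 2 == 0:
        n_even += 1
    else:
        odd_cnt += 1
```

Count evens and odds in range(6)
`n_even, odd_cnt` takes the values: (0, 0) → (1, 0) → (1, 1) → (2, 1) → (2, 2) → (3, 2) → (3, 3)

Answer: 3, 3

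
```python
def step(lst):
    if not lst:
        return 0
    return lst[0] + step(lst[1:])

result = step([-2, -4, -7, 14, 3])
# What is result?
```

(-2) + (-4) + (-7) + 14 + 3 + 0 = 4

Answer: 4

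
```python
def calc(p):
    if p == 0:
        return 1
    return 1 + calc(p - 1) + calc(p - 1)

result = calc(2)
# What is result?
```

calc(p) = 1 + 2·calc(p-1), calc(0)=1. Closed form: (1+1)·2^2 - 1 = 7.

Answer: 7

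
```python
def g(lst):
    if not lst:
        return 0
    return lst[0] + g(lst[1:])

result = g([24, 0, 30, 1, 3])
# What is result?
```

24 + 0 + 30 + 1 + 3 + 0 = 58

Answer: 58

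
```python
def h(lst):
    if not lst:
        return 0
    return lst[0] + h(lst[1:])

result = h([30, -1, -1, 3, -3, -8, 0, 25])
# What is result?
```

30 + (-1) + (-1) + 3 + (-3) + (-8) + 0 + 25 + 0 = 45

Answer: 45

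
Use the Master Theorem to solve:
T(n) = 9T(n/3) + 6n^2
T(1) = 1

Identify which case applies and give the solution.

a=9, b=3, f(n)=6n^2. log_3(9) = 2. Since c=2 = 2, Case 2 applies: T(n) = Θ(n^log_b(a) · log n) = O(n^2 log n).

Answer: O(n^2 log n) - Case 2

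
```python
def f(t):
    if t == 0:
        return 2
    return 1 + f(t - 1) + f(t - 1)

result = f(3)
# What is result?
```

f(t) = 1 + 2·f(t-1), f(0)=2. Closed form: (2+1)·2^3 - 1 = 23.

Answer: 23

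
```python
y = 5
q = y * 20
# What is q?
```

Trace:
`y = 5` → y = 5
`q = y * 20` → q = 100
So q = 100

Answer: 100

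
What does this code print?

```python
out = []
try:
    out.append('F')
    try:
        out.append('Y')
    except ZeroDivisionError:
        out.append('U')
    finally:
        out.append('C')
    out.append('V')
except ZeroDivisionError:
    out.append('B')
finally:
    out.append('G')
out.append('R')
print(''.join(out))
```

Execution trace: 'F' (try body) → 'Y' (inner try body, no exception) → 'C' (inner finally) → 'V' (try body, no exception) → 'G' (finally) → 'R' (after the try/except). Output: FYCVGR

Answer: FYCVGR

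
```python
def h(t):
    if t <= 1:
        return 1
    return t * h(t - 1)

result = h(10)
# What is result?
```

h(10) = 10 * 9 * 8 * 7 * 6 * 5 * 4 * 3 * 2 * 1 = 3628800

Answer: 3628800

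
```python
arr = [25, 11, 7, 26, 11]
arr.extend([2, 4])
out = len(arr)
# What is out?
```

Trace:
`arr = [25, 11, 7, 26, 11]` → arr = [25, 11, 7, 26, 11]
`arr.extend([2, 4])` → arr = [25, 11, 7, 26, 11, 2, 4]
`out = len(arr)` → out = 7
So out = 7

Answer: 7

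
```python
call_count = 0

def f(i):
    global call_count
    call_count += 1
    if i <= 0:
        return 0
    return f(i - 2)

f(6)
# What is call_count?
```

Linear recursion stepping by 2: 4 calls from i=6 down to ≤0.

Answer: 4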